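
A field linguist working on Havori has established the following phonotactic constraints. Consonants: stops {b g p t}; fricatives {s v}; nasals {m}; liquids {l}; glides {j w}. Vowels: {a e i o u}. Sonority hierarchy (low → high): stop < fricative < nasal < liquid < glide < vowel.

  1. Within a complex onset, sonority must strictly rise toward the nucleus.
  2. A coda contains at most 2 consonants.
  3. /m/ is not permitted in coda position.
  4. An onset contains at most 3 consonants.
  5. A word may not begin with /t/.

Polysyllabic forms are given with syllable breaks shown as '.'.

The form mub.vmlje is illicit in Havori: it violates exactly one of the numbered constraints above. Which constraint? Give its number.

4

mub.vmlje: syllable 2 onset /vmlj/ has 4 consonants (> 3).
This is a violation of constraint 4: "An onset contains at most 3 consonants."
The remaining constraints (1, 2, 3, 5) are satisfied.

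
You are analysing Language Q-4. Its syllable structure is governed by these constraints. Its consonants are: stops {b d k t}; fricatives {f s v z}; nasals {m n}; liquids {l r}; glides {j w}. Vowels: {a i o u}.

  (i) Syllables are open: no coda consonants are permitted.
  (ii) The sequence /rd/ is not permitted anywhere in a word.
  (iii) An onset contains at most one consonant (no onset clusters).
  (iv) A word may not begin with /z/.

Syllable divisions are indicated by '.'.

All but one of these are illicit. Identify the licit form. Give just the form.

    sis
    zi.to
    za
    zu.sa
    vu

sis — violates constraint (i): syllable 1 coda /s/ has 1 consonant (> 0) → illicit
zi.to — violates constraint (iv): word begins with /z/ → illicit
za — violates constraint (iv): word begins with /z/ → illicit
zu.sa — violates constraint (iv): word begins with /z/ → illicit
vu — σ1 onset /v/, coda /∅/ ok → licit

vu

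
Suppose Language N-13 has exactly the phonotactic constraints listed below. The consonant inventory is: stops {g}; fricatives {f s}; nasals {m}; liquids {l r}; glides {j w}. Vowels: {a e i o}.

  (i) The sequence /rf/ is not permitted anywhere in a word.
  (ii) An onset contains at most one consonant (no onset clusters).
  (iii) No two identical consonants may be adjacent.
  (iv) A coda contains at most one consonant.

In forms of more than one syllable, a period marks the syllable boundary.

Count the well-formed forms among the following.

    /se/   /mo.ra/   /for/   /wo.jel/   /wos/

/se/ — σ1 onset /s/, coda /∅/ ok → well-formed
/mo.ra/ — σ1 onset /m/, coda /∅/ ok; σ2 onset /r/, coda /∅/ ok → well-formed
/for/ — σ1 onset /f/, coda /r/ ok → well-formed
/wo.jel/ — σ1 onset /w/, coda /∅/ ok; σ2 onset /j/, coda /l/ ok → well-formed
/wos/ — σ1 onset /w/, coda /s/ ok → well-formed
Well-formed: /se/, /mo.ra/, /for/, /wo.jel/, /wos/ → 5.

5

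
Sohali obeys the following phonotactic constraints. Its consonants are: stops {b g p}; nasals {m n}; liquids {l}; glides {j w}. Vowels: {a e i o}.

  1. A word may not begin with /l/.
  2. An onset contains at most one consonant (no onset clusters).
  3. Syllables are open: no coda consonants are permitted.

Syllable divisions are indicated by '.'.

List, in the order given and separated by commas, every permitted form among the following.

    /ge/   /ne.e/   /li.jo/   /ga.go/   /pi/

/ge/, /ne.e/, /ga.go/, /pi/

/ge/ — σ1 onset /g/, coda /∅/ ok → permitted
/ne.e/ — σ1 onset /n/, coda /∅/ ok; σ2 onset /∅/, coda /∅/ ok → permitted
/li.jo/ — violates constraint 1: word begins with /l/ → not permitted
/ga.go/ — σ1 onset /g/, coda /∅/ ok; σ2 onset /g/, coda /∅/ ok → permitted
/pi/ — σ1 onset /p/, coda /∅/ ok → permitted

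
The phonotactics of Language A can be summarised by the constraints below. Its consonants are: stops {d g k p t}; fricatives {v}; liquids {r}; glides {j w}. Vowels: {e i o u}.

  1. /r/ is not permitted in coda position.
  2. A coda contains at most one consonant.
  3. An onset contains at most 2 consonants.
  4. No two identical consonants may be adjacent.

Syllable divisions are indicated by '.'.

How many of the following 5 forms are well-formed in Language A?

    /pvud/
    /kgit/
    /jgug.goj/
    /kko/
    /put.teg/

/pvud/ — σ1 onset /pv/ (2C), coda /d/ ok → well-formed
/kgit/ — σ1 onset /kg/ (2C), coda /t/ ok → well-formed
/jgug.goj/ — violates constraint 4: adjacent identical consonants /gg/ → ill-formed
/kko/ — violates constraint 4: adjacent identical consonants /kk/ → ill-formed
/put.teg/ — violates constraint 4: adjacent identical consonants /tt/ → ill-formed
Well-formed: /pvud/, /kgit/ → 2.

2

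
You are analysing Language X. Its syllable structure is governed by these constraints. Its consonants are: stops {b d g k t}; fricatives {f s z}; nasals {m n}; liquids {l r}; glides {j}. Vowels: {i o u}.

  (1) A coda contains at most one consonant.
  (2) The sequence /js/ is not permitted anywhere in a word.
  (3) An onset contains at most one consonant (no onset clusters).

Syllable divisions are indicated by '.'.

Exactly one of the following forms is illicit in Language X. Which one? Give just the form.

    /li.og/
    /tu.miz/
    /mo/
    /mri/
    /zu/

/mri/

/li.og/ — σ1 onset /l/, coda /∅/ ok; σ2 onset /∅/, coda /g/ ok → licit
/tu.miz/ — σ1 onset /t/, coda /∅/ ok; σ2 onset /m/, coda /z/ ok → licit
/mo/ — σ1 onset /m/, coda /∅/ ok → licit
/mri/ — violates constraint 3: syllable 1 onset /mr/ has 2 consonants (> 1) → illicit
/zu/ — σ1 onset /z/, coda /∅/ ok → licit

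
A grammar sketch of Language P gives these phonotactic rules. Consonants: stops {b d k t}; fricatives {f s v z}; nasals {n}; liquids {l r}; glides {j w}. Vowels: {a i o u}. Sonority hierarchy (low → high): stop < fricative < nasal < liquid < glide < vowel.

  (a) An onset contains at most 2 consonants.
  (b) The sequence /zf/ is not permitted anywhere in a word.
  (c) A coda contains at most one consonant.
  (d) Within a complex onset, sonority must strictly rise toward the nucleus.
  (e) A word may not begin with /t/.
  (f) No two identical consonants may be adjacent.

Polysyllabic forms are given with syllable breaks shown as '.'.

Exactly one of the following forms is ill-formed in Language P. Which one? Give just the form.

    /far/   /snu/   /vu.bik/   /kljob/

/kljob/

/far/ — σ1 onset /f/, coda /r/ ok → well-formed
/snu/ — σ1 onset /sn/ (2→3 rises), coda /∅/ ok → well-formed
/vu.bik/ — σ1 onset /v/, coda /∅/ ok; σ2 onset /b/, coda /k/ ok → well-formed
/kljob/ — violates constraint (a): syllable 1 onset /klj/ has 3 consonants (> 2) → ill-formed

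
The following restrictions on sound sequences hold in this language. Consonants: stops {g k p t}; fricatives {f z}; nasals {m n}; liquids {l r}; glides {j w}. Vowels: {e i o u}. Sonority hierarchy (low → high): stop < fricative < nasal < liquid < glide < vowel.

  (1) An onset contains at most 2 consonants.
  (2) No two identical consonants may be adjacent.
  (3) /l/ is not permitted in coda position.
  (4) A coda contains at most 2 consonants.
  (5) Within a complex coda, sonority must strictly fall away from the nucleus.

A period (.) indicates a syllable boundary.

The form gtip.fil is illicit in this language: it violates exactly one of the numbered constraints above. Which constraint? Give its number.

3

gtip.fil: syllable 2 coda contains /l/.
This is a violation of constraint 3: "/l/ is not permitted in coda position."
The remaining constraints (1, 2, 4, 5) are satisfied.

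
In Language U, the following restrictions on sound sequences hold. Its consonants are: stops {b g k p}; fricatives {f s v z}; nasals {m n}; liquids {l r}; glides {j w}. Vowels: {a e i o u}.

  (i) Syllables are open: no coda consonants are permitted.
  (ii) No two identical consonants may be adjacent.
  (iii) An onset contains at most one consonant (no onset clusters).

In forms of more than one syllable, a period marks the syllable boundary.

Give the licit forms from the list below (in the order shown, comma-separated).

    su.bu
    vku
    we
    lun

su.bu, we

su.bu — σ1 onset /s/, coda /∅/ ok; σ2 onset /b/, coda /∅/ ok → licit
vku — violates constraint (iii): syllable 1 onset /vk/ has 2 consonants (> 1) → illicit
we — σ1 onset /w/, coda /∅/ ok → licit
lun — violates constraint (i): syllable 1 coda /n/ has 1 consonant (> 0) → illicit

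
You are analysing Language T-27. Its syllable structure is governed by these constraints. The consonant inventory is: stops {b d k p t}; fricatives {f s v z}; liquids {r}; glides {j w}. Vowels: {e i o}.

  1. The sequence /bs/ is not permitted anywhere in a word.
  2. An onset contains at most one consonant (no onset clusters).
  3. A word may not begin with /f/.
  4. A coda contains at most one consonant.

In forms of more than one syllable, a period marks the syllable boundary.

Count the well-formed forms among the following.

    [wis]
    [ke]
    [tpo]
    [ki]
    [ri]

4

[wis] — σ1 onset /w/, coda /s/ ok → well-formed
[ke] — σ1 onset /k/, coda /∅/ ok → well-formed
[tpo] — violates constraint 2: syllable 1 onset /tp/ has 2 consonants (> 1) → ill-formed
[ki] — σ1 onset /k/, coda /∅/ ok → well-formed
[ri] — σ1 onset /r/, coda /∅/ ok → well-formed
Well-formed: [wis], [ke], [ki], [ri] → 4.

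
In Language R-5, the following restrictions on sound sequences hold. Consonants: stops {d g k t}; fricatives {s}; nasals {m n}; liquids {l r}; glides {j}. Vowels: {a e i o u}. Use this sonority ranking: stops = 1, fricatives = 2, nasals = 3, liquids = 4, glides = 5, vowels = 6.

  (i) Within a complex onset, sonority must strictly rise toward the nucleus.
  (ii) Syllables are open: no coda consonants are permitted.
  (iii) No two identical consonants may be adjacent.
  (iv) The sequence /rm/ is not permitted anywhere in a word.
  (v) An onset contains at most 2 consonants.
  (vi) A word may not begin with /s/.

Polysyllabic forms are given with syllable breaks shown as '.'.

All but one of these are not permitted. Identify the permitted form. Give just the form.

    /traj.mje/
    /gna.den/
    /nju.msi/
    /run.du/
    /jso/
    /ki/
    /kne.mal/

/ki/

/traj.mje/ — violates constraint (ii): syllable 1 coda /j/ has 1 consonant (> 0) → not permitted
/gna.den/ — violates constraint (ii): syllable 2 coda /n/ has 1 consonant (> 0) → not permitted
/nju.msi/ — violates constraint (i): syllable 2 onset /ms/: /m/ (nasal, 3) → /s/ (fricative, 2) does not rise → not permitted
/run.du/ — violates constraint (ii): syllable 1 coda /n/ has 1 consonant (> 0) → not permitted
/jso/ — violates constraint (i): syllable 1 onset /js/: /j/ (glide, 5) → /s/ (fricative, 2) does not rise → not permitted
/ki/ — σ1 onset /k/, coda /∅/ ok → permitted
/kne.mal/ — violates constraint (ii): syllable 2 coda /l/ has 1 consonant (> 0) → not permitted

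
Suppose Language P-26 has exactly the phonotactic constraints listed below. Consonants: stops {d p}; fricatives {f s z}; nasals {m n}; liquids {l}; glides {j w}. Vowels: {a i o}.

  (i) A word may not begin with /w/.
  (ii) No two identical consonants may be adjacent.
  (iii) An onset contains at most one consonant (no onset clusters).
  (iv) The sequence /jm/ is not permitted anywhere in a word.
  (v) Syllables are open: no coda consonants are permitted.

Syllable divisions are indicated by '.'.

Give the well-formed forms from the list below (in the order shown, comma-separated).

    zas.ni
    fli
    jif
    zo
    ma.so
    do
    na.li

zo, ma.so, do, na.li

zas.ni — violates constraint (v): syllable 1 coda /s/ has 1 consonant (> 0) → ill-formed
fli — violates constraint (iii): syllable 1 onset /fl/ has 2 consonants (> 1) → ill-formed
jif — violates constraint (v): syllable 1 coda /f/ has 1 consonant (> 0) → ill-formed
zo — σ1 onset /z/, coda /∅/ ok → well-formed
ma.so — σ1 onset /m/, coda /∅/ ok; σ2 onset /s/, coda /∅/ ok → well-formed
do — σ1 onset /d/, coda /∅/ ok → well-formed
na.li — σ1 onset /n/, coda /∅/ ok; σ2 onset /l/, coda /∅/ ok → well-formed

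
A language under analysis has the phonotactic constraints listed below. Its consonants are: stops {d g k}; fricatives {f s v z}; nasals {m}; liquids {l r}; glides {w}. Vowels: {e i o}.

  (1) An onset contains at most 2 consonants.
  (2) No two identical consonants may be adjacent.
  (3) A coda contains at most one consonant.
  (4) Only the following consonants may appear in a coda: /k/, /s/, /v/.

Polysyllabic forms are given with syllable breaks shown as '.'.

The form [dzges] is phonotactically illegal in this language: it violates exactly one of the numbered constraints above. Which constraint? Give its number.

1

[dzges]: syllable 1 onset /dzg/ has 3 consonants (> 2).
This is a violation of constraint 1: "An onset contains at most 2 consonants."
The remaining constraints (2, 3, 4) are satisfied.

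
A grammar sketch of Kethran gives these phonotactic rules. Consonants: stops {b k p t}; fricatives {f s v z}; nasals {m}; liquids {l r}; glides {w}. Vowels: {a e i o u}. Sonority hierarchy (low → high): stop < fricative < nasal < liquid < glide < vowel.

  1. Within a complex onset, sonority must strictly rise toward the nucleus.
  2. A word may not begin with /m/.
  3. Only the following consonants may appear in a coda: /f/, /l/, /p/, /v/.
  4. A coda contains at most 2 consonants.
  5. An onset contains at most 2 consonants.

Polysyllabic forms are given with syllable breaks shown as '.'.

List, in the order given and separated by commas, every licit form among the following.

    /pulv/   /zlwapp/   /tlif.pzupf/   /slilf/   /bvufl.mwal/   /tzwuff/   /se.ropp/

/pulv/, /tlif.pzupf/, /slilf/, /bvufl.mwal/, /se.ropp/

/pulv/ — σ1 onset /p/, coda /lv/ (2C) ok → licit
/zlwapp/ — violates constraint 5: syllable 1 onset /zlw/ has 3 consonants (> 2) → illicit
/tlif.pzupf/ — σ1 onset /tl/ (1→4 rises), coda /f/ ok; σ2 onset /pz/ (1→2 rises), coda /pf/ (2C) ok → licit
/slilf/ — σ1 onset /sl/ (2→4 rises), coda /lf/ (2C) ok → licit
/bvufl.mwal/ — σ1 onset /bv/ (1→2 rises), coda /fl/ (2C) ok; σ2 onset /mw/ (3→5 rises), coda /l/ ok → licit
/tzwuff/ — violates constraint 5: syllable 1 onset /tzw/ has 3 consonants (> 2) → illicit
/se.ropp/ — σ1 onset /s/, coda /∅/ ok; σ2 onset /r/, coda /pp/ (2C) ok → licit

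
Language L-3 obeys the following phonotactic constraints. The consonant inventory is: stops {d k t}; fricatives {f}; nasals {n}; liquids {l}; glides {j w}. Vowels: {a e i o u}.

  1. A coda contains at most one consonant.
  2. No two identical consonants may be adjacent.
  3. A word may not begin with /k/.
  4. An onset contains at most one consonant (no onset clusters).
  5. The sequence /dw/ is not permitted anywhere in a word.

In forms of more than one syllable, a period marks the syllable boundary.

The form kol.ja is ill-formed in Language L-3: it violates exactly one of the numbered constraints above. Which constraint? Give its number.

kol.ja: word begins with /k/.
This is a violation of constraint 3: "A word may not begin with /k/."
The remaining constraints (1, 2, 4, 5) are satisfied.

3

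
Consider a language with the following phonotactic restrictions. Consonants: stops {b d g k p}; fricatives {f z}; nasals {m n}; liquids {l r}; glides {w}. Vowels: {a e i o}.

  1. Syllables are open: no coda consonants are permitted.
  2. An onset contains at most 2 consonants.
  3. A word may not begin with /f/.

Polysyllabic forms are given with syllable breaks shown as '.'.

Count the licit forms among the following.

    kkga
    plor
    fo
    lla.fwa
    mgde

kkga — violates constraint 2: syllable 1 onset /kkg/ has 3 consonants (> 2) → illicit
plor — violates constraint 1: syllable 1 coda /r/ has 1 consonant (> 0) → illicit
fo — violates constraint 3: word begins with /f/ → illicit
lla.fwa — σ1 onset /ll/ (2C), coda /∅/ ok; σ2 onset /fw/ (2C), coda /∅/ ok → licit
mgde — violates constraint 2: syllable 1 onset /mgd/ has 3 consonants (> 2) → illicit
Licit: lla.fwa → 1.

1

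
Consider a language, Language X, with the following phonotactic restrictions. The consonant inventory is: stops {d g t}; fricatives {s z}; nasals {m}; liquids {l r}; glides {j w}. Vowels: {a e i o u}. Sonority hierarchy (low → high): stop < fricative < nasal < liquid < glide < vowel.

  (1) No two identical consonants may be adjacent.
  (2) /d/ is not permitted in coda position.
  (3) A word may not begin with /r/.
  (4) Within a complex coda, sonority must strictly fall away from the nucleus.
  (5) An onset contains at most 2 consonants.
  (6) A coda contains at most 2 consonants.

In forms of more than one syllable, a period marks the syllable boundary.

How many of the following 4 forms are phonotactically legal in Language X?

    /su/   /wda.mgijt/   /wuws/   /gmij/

/su/ — σ1 onset /s/, coda /∅/ ok → phonotactically legal
/wda.mgijt/ — σ1 onset /wd/ (2C), coda /∅/ ok; σ2 onset /mg/ (2C), coda /jt/ (5→1 falls) ok → phonotactically legal
/wuws/ — σ1 onset /w/, coda /ws/ (5→2 falls) ok → phonotactically legal
/gmij/ — σ1 onset /gm/ (2C), coda /j/ ok → phonotactically legal
Phonotactically legal: /su/, /wda.mgijt/, /wuws/, /gmij/ → 4.

4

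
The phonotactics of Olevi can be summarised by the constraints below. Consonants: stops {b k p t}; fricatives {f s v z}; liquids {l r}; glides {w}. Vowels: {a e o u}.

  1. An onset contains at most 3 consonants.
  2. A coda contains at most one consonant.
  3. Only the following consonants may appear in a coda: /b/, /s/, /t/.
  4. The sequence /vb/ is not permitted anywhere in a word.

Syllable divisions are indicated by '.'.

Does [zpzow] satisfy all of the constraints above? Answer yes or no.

no

[zpzow] — violates constraint 3: syllable 1 coda contains /w/, which is not a licensed coda consonant → ill-formed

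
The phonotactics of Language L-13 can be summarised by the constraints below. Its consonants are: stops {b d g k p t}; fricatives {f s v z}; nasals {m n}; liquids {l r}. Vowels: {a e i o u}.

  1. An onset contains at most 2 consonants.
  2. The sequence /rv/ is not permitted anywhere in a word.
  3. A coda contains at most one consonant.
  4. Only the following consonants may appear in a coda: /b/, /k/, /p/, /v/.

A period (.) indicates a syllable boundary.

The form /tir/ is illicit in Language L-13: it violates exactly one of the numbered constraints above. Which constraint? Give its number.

4

/tir/: syllable 1 coda contains /r/, which is not a licensed coda consonant.
This is a violation of constraint 4: "Only the following consonants may appear in a coda: /b/, /k/, /p/, /v/."
The remaining constraints (1, 2, 3) are satisfied.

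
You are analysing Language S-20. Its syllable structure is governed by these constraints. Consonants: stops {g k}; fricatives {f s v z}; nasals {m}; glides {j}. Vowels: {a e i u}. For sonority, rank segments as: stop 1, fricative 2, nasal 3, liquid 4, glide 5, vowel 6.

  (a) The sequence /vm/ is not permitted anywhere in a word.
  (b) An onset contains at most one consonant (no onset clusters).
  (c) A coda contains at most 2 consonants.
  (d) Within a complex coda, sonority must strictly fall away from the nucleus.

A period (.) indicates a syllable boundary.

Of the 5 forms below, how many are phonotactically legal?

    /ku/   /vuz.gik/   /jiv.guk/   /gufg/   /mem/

5

/ku/ — σ1 onset /k/, coda /∅/ ok → phonotactically legal
/vuz.gik/ — σ1 onset /v/, coda /z/ ok; σ2 onset /g/, coda /k/ ok → phonotactically legal
/jiv.guk/ — σ1 onset /j/, coda /v/ ok; σ2 onset /g/, coda /k/ ok → phonotactically legal
/gufg/ — σ1 onset /g/, coda /fg/ (2→1 falls) ok → phonotactically legal
/mem/ — σ1 onset /m/, coda /m/ ok → phonotactically legal
Phonotactically legal: /ku/, /vuz.gik/, /jiv.guk/, /gufg/, /mem/ → 5.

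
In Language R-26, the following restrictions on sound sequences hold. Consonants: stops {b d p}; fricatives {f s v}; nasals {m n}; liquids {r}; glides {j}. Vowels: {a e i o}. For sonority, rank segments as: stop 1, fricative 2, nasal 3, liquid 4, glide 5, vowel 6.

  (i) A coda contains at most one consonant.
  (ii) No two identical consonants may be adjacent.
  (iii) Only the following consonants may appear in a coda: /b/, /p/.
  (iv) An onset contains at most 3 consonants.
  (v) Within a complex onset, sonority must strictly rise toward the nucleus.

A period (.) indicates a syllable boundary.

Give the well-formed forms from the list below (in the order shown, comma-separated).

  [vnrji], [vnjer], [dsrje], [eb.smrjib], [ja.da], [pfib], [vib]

[ja.da], [pfib], [vib]

[vnrji] — violates constraint (iv): syllable 1 onset /vnrj/ has 4 consonants (> 3) → ill-formed
[vnjer] — violates constraint (iii): syllable 1 coda contains /r/, which is not a licensed coda consonant → ill-formed
[dsrje] — violates constraint (iv): syllable 1 onset /dsrj/ has 4 consonants (> 3) → ill-formed
[eb.smrjib] — violates constraint (iv): syllable 2 onset /smrj/ has 4 consonants (> 3) → ill-formed
[ja.da] — σ1 onset /j/, coda /∅/ ok; σ2 onset /d/, coda /∅/ ok → well-formed
[pfib] — σ1 onset /pf/ (1→2 rises), coda /b/ ok → well-formed
[vib] — σ1 onset /v/, coda /b/ ok → well-formed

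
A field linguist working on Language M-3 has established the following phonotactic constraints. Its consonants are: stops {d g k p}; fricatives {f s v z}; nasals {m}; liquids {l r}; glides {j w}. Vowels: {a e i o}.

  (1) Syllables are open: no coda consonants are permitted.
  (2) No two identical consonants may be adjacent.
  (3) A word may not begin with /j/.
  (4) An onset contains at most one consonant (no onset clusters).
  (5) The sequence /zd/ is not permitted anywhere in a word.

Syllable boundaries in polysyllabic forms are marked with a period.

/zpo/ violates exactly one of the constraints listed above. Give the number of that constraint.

4

/zpo/: syllable 1 onset /zp/ has 2 consonants (> 1).
This is a violation of constraint 4: "An onset contains at most one consonant (no onset clusters)."
The remaining constraints (1, 2, 3, 5) are satisfied.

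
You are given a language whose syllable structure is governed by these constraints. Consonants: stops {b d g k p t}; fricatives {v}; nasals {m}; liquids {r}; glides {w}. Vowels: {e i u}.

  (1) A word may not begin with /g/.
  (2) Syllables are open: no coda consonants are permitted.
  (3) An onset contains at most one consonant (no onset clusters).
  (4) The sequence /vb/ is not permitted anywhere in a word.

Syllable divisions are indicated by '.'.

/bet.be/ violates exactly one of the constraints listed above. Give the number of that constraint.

/bet.be/: syllable 1 coda /t/ has 1 consonant (> 0).
This is a violation of constraint 2: "Syllables are open: no coda consonants are permitted."
The remaining constraints (1, 3, 4) are satisfied.

2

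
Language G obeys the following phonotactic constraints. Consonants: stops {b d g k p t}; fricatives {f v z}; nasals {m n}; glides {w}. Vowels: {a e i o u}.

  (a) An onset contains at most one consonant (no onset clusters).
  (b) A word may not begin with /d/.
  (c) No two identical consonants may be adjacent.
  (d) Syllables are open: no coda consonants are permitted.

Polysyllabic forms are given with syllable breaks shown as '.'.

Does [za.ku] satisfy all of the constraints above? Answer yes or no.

[za.ku] — σ1 onset /z/, coda /∅/ ok; σ2 onset /k/, coda /∅/ ok → permitted

yes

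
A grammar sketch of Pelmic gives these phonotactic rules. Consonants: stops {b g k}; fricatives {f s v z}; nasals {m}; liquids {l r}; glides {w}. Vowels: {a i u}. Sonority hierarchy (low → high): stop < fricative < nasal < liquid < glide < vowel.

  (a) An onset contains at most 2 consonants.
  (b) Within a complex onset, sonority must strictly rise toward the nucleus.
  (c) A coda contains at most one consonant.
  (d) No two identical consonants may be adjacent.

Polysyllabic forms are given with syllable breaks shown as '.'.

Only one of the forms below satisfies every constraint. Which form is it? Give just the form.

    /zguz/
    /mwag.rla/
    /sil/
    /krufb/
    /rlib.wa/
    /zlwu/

/sil/

/zguz/ — violates constraint (b): syllable 1 onset /zg/: /z/ (fricative, 2) → /g/ (stop, 1) does not rise → illicit
/mwag.rla/ — violates constraint (b): syllable 2 onset /rl/: /r/ (liquid, 4) → /l/ (liquid, 4) does not rise → illicit
/sil/ — σ1 onset /s/, coda /l/ ok → licit
/krufb/ — violates constraint (c): syllable 1 coda /fb/ has 2 consonants (> 1) → illicit
/rlib.wa/ — violates constraint (b): syllable 1 onset /rl/: /r/ (liquid, 4) → /l/ (liquid, 4) does not rise → illicit
/zlwu/ — violates constraint (a): syllable 1 onset /zlw/ has 3 consonants (> 2) → illicit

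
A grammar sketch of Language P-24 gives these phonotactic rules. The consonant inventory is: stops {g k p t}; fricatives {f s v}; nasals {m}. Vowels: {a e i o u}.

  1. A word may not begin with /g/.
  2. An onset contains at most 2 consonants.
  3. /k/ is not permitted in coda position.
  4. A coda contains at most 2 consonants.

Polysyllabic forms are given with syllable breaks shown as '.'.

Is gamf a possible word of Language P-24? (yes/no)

no

gamf — violates constraint 1: word begins with /g/ → illicit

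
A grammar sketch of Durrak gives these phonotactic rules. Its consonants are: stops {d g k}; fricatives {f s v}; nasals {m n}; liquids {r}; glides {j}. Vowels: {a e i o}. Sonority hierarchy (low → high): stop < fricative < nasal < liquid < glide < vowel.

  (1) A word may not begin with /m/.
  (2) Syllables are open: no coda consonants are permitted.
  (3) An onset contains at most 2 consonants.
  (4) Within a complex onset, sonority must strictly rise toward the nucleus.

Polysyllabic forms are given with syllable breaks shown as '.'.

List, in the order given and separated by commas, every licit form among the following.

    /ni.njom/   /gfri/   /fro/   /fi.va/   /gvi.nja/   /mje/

/ni.njom/ — violates constraint 2: syllable 2 coda /m/ has 1 consonant (> 0) → illicit
/gfri/ — violates constraint 3: syllable 1 onset /gfr/ has 3 consonants (> 2) → illicit
/fro/ — σ1 onset /fr/ (2→4 rises), coda /∅/ ok → licit
/fi.va/ — σ1 onset /f/, coda /∅/ ok; σ2 onset /v/, coda /∅/ ok → licit
/gvi.nja/ — σ1 onset /gv/ (1→2 rises), coda /∅/ ok; σ2 onset /nj/ (3→5 rises), coda /∅/ ok → licit
/mje/ — violates constraint 1: word begins with /m/ → illicit

/fro/, /fi.va/, /gvi.nja/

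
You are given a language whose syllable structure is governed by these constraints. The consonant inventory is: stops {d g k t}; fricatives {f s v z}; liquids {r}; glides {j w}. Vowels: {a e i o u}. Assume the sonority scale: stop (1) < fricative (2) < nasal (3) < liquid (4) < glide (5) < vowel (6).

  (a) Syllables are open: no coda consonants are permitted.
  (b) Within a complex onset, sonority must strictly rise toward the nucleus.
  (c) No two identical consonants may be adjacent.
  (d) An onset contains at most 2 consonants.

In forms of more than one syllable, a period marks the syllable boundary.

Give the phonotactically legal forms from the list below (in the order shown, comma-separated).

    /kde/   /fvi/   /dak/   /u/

/u/

/kde/ — violates constraint (b): syllable 1 onset /kd/: /k/ (stop, 1) → /d/ (stop, 1) does not rise → phonotactically illegal
/fvi/ — violates constraint (b): syllable 1 onset /fv/: /f/ (fricative, 2) → /v/ (fricative, 2) does not rise → phonotactically illegal
/dak/ — violates constraint (a): syllable 1 coda /k/ has 1 consonant (> 0) → phonotactically illegal
/u/ — σ1 onset /∅/, coda /∅/ ok → phonotactically legal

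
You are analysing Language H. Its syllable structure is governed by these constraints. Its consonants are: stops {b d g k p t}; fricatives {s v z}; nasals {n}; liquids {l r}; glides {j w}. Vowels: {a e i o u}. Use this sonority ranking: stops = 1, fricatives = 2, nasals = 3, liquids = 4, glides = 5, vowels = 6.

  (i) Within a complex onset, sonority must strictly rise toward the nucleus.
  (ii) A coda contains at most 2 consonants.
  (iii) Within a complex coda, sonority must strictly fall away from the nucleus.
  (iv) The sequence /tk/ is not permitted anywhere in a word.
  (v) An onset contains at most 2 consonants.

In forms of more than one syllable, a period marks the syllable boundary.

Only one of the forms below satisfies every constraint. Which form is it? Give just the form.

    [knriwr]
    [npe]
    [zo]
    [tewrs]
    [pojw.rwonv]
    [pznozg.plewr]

[knriwr] — violates constraint (v): syllable 1 onset /knr/ has 3 consonants (> 2) → ill-formed
[npe] — violates constraint (i): syllable 1 onset /np/: /n/ (nasal, 3) → /p/ (stop, 1) does not rise → ill-formed
[zo] — σ1 onset /z/, coda /∅/ ok → well-formed
[tewrs] — violates constraint (ii): syllable 1 coda /wrs/ has 3 consonants (> 2) → ill-formed
[pojw.rwonv] — violates constraint (iii): syllable 1 coda /jw/: /j/ (glide, 5) → /w/ (glide, 5) does not fall → ill-formed
[pznozg.plewr] — violates constraint (v): syllable 1 onset /pzn/ has 3 consonants (> 2) → ill-formed

[zo]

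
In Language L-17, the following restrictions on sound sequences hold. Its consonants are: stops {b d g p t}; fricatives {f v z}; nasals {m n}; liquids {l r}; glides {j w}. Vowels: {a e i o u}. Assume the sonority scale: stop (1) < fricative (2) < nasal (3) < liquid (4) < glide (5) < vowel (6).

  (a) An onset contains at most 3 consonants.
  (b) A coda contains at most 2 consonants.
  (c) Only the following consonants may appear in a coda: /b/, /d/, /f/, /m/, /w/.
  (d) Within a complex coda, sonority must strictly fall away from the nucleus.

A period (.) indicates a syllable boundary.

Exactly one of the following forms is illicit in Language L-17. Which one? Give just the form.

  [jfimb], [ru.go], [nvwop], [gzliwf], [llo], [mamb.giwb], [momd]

[nvwop]

[jfimb] — σ1 onset /jf/ (2C), coda /mb/ (3→1 falls) ok → licit
[ru.go] — σ1 onset /r/, coda /∅/ ok; σ2 onset /g/, coda /∅/ ok → licit
[nvwop] — violates constraint (c): syllable 1 coda contains /p/, which is not a licensed coda consonant → illicit
[gzliwf] — σ1 onset /gzl/ (3C), coda /wf/ (5→2 falls) ok → licit
[llo] — σ1 onset /ll/ (2C), coda /∅/ ok → licit
[mamb.giwb] — σ1 onset /m/, coda /mb/ (3→1 falls) ok; σ2 onset /g/, coda /wb/ (5→1 falls) ok → licit
[momd] — σ1 onset /m/, coda /md/ (3→1 falls) ok → licit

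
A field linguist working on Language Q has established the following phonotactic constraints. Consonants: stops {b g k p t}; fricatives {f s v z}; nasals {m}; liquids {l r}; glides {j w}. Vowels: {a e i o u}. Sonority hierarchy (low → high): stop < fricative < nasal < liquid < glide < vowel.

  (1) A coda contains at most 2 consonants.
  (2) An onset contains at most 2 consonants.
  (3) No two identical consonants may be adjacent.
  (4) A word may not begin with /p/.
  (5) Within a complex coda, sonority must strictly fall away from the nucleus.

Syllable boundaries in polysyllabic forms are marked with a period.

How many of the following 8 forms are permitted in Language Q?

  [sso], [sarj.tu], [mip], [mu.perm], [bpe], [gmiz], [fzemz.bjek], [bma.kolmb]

5

[sso] — violates constraint 3: adjacent identical consonants /ss/ → not permitted
[sarj.tu] — violates constraint 5: syllable 1 coda /rj/: /r/ (liquid, 4) → /j/ (glide, 5) does not fall → not permitted
[mip] — σ1 onset /m/, coda /p/ ok → permitted
[mu.perm] — σ1 onset /m/, coda /∅/ ok; σ2 onset /p/, coda /rm/ (4→3 falls) ok → permitted
[bpe] — σ1 onset /bp/ (2C), coda /∅/ ok → permitted
[gmiz] — σ1 onset /gm/ (2C), coda /z/ ok → permitted
[fzemz.bjek] — σ1 onset /fz/ (2C), coda /mz/ (3→2 falls) ok; σ2 onset /bj/ (2C), coda /k/ ok → permitted
[bma.kolmb] — violates constraint 1: syllable 2 coda /lmb/ has 3 consonants (> 2) → not permitted
Permitted: [mip], [mu.perm], [bpe], [gmiz], [fzemz.bjek] → 5.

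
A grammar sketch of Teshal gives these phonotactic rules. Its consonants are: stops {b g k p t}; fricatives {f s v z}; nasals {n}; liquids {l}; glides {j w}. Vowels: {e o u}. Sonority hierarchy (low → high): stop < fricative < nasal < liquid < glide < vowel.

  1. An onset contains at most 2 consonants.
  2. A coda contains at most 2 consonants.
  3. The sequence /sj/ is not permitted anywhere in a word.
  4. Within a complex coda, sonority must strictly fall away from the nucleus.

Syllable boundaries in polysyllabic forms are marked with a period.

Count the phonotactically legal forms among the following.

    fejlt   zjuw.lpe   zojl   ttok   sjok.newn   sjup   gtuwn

4

fejlt — violates constraint 2: syllable 1 coda /jlt/ has 3 consonants (> 2) → phonotactically illegal
zjuw.lpe — σ1 onset /zj/ (2C), coda /w/ ok; σ2 onset /lp/ (2C), coda /∅/ ok → phonotactically legal
zojl — σ1 onset /z/, coda /jl/ (5→4 falls) ok → phonotactically legal
ttok — σ1 onset /tt/ (2C), coda /k/ ok → phonotactically legal
sjok.newn — violates constraint 3: contains banned sequence /sj/ → phonotactically illegal
sjup — violates constraint 3: contains banned sequence /sj/ → phonotactically illegal
gtuwn — σ1 onset /gt/ (2C), coda /wn/ (5→3 falls) ok → phonotactically legal
Phonotactically legal: zjuw.lpe, zojl, ttok, gtuwn → 4.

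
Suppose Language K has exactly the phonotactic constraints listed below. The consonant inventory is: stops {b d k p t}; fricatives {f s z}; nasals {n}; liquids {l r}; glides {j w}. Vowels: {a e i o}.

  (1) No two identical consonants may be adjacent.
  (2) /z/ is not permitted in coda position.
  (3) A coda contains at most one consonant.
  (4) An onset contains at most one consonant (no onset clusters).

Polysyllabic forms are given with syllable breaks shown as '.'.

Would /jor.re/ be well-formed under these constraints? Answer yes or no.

/jor.re/ — violates constraint 1: adjacent identical consonants /rr/ → ill-formed

no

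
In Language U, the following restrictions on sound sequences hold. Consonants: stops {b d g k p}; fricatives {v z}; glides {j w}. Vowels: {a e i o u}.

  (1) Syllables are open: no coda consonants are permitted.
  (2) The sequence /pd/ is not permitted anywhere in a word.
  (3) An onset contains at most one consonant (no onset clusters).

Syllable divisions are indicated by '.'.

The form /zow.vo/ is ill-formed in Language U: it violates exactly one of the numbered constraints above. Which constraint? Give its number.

1

/zow.vo/: syllable 1 coda /w/ has 1 consonant (> 0).
This is a violation of constraint 1: "Syllables are open: no coda consonants are permitted."
The remaining constraints (2, 3) are satisfied.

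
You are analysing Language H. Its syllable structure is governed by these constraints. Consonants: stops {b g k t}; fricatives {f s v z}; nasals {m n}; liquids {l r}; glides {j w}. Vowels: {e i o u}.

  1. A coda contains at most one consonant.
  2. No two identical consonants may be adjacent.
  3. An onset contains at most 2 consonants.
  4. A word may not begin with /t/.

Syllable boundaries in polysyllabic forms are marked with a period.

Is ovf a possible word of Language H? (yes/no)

ovf — violates constraint 1: syllable 1 coda /vf/ has 2 consonants (> 1) → ill-formed

no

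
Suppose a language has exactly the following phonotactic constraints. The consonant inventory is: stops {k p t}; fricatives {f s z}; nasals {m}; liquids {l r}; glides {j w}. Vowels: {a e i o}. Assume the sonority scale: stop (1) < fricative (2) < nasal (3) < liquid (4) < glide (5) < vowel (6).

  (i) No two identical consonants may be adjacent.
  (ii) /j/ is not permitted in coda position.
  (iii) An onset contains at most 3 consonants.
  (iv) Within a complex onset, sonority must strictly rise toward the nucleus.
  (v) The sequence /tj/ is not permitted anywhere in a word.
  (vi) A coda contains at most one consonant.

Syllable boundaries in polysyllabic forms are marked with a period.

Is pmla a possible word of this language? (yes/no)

yes

pmla — σ1 onset /pml/ (1→3→4 rises), coda /∅/ ok → permitted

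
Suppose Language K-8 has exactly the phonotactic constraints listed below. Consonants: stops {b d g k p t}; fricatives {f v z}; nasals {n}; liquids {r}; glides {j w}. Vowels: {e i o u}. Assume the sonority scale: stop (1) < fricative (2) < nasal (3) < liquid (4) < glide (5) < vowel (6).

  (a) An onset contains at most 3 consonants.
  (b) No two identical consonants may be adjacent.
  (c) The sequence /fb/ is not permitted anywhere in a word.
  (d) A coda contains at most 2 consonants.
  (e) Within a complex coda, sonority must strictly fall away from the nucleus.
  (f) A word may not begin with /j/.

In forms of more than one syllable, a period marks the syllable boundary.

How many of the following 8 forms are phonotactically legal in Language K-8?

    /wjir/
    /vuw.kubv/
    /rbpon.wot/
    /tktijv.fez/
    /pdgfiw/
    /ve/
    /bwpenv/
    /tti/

/wjir/ — σ1 onset /wj/ (2C), coda /r/ ok → phonotactically legal
/vuw.kubv/ — violates constraint (e): syllable 2 coda /bv/: /b/ (stop, 1) → /v/ (fricative, 2) does not fall → phonotactically illegal
/rbpon.wot/ — σ1 onset /rbp/ (3C), coda /n/ ok; σ2 onset /w/, coda /t/ ok → phonotactically legal
/tktijv.fez/ — σ1 onset /tkt/ (3C), coda /jv/ (5→2 falls) ok; σ2 onset /f/, coda /z/ ok → phonotactically legal
/pdgfiw/ — violates constraint (a): syllable 1 onset /pdgf/ has 4 consonants (> 3) → phonotactically illegal
/ve/ — σ1 onset /v/, coda /∅/ ok → phonotactically legal
/bwpenv/ — σ1 onset /bwp/ (3C), coda /nv/ (3→2 falls) ok → phonotactically legal
/tti/ — violates constraint (b): adjacent identical consonants /tt/ → phonotactically illegal
Phonotactically legal: /wjir/, /rbpon.wot/, /tktijv.fez/, /ve/, /bwpenv/ → 5.

5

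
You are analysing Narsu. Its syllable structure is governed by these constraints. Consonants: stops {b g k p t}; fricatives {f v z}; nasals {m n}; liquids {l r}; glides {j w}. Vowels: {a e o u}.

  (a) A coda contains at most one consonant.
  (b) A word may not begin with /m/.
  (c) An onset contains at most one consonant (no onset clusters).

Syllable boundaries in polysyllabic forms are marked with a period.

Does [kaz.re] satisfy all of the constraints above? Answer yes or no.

yes

[kaz.re] — σ1 onset /k/, coda /z/ ok; σ2 onset /r/, coda /∅/ ok → licit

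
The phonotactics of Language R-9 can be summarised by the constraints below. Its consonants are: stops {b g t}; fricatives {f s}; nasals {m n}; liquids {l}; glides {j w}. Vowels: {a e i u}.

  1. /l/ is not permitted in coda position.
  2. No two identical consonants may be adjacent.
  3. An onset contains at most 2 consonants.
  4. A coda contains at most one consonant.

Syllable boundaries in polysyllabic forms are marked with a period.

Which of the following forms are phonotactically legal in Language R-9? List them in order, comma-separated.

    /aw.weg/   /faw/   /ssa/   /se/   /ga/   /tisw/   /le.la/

/aw.weg/ — violates constraint 2: adjacent identical consonants /ww/ → phonotactically illegal
/faw/ — σ1 onset /f/, coda /w/ ok → phonotactically legal
/ssa/ — violates constraint 2: adjacent identical consonants /ss/ → phonotactically illegal
/se/ — σ1 onset /s/, coda /∅/ ok → phonotactically legal
/ga/ — σ1 onset /g/, coda /∅/ ok → phonotactically legal
/tisw/ — violates constraint 4: syllable 1 coda /sw/ has 2 consonants (> 1) → phonotactically illegal
/le.la/ — σ1 onset /l/, coda /∅/ ok; σ2 onset /l/, coda /∅/ ok → phonotactically legal

/faw/, /se/, /ga/, /le.la/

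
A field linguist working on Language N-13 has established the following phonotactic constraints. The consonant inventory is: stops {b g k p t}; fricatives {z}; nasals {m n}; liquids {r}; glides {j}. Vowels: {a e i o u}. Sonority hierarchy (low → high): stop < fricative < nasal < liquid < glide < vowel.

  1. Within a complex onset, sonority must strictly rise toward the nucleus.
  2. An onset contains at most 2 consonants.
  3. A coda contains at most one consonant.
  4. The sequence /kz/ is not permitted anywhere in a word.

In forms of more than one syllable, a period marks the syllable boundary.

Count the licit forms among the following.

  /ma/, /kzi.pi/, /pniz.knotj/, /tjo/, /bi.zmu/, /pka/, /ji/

/ma/ — σ1 onset /m/, coda /∅/ ok → licit
/kzi.pi/ — violates constraint 4: contains banned sequence /kz/ → illicit
/pniz.knotj/ — violates constraint 3: syllable 2 coda /tj/ has 2 consonants (> 1) → illicit
/tjo/ — σ1 onset /tj/ (1→5 rises), coda /∅/ ok → licit
/bi.zmu/ — σ1 onset /b/, coda /∅/ ok; σ2 onset /zm/ (2→3 rises), coda /∅/ ok → licit
/pka/ — violates constraint 1: syllable 1 onset /pk/: /p/ (stop, 1) → /k/ (stop, 1) does not rise → illicit
/ji/ — σ1 onset /j/, coda /∅/ ok → licit
Licit: /ma/, /tjo/, /bi.zmu/, /ji/ → 4.

4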